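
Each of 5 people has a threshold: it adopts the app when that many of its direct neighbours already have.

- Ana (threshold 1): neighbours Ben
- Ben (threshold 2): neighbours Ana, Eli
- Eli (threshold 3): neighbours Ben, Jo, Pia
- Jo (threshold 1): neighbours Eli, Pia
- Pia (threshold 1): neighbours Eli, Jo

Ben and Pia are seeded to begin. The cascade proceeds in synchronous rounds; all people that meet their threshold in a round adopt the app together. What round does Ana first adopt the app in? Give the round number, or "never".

Round 1 — Ben, Pia adopt the app (initial).
Round 2 — checking thresholds:
  Ana: 1 of 1 neighbours ≥ 1, adopts the app.
  Eli: 2 of 3 neighbours < 3, below threshold.
  Jo: 1 of 2 neighbours ≥ 1, adopts the app.
Round 3 — checking thresholds:
  Eli: 3 of 3 neighbours ≥ 3, adopts the app.
Round 4 — no new adoptions; cascade stops.

2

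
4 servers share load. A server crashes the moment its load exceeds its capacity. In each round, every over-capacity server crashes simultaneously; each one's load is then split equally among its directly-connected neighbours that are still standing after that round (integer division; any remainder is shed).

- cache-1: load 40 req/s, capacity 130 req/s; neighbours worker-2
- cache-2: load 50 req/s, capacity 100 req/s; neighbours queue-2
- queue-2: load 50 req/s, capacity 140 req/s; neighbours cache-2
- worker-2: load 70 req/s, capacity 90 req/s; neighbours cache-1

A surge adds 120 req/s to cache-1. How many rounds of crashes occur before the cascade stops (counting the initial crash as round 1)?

2

Round 1 — cache-1 at 160 > 130. cache-1 crashes.
  cache-1 sheds 160 req/s to worker-2: 160 each.
    worker-2: 70+160 = 230 > 90
Round 2 — worker-2 crashes.
  worker-2 sheds 230 req/s: no online neighbours, lost.
No further crashes.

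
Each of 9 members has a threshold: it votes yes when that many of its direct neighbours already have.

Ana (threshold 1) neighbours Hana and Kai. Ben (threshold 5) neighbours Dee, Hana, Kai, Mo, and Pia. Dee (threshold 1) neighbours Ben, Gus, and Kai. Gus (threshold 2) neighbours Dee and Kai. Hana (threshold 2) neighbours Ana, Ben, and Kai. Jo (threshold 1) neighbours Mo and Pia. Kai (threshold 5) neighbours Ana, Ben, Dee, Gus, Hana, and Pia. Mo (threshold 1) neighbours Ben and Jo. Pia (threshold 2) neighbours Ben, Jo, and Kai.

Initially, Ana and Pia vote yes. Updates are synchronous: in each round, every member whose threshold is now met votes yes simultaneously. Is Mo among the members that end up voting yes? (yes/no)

yes

Round 1 — Ana, Pia vote yes (initial).
Round 2 — checking thresholds:
  Ben: 1 of 5 neighbours < 5, not yet.
  Hana: 1 of 3 neighbours < 2, not yet.
  Jo: 1 of 2 neighbours ≥ 1, votes yes.
  Kai: 2 of 6 neighbours < 5, not yet.
Round 3 — checking thresholds:
  Ben: 1 of 5 neighbours < 5, not yet.
  Hana: 1 of 3 neighbours < 2, not yet.
  Kai: 2 of 6 neighbours < 5, not yet.
  Mo: 1 of 2 neighbours ≥ 1, votes yes.
Round 4 — no new yes votes; cascade stops.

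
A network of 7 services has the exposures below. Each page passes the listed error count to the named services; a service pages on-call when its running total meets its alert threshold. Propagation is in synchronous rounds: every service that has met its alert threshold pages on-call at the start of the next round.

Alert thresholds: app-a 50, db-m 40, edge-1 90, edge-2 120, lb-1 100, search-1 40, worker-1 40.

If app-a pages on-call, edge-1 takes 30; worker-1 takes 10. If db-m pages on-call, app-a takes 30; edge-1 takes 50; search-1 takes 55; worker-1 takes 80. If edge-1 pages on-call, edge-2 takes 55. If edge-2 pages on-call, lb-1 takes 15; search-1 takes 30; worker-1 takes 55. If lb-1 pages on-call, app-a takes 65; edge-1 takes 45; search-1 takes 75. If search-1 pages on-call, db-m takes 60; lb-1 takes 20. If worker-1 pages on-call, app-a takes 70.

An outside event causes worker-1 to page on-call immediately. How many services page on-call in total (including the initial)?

2

Round 1 — worker-1 pages on-call (initial).
  app-a: +70 → 70 ≥ 50
Round 2 — app-a pages on-call.
  edge-1: +30 → 30 < 90
No further pages.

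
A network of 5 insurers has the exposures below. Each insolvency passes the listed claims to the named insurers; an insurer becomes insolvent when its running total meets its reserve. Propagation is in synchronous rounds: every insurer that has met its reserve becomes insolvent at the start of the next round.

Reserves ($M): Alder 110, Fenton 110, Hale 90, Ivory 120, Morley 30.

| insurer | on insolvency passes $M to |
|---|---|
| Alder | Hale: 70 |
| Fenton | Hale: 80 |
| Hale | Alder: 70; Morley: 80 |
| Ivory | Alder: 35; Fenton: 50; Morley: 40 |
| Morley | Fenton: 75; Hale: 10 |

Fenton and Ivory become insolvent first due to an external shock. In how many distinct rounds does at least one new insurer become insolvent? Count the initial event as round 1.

3

Round 1 — Fenton, Ivory become insolvent (initial).
  Alder: +35 → 35 < 110
  Hale: +80 → 80 < 90
  Morley: +40 → 40 ≥ 30
Round 2 — Morley becomes insolvent.
  Hale: +10 → 90 ≥ 90
Round 3 — Hale becomes insolvent.
  Alder: +70 → 105 < 110
No further insolvencies.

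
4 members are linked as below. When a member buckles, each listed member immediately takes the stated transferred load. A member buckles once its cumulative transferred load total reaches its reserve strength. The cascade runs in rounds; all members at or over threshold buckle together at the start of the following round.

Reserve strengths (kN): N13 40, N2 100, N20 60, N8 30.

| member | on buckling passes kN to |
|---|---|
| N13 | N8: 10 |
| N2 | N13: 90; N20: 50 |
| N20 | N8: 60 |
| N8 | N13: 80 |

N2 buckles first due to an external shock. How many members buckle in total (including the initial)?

Round 1 — N2 buckles (initial).
  N13: +90 → 90 ≥ 40
  N20: +50 → 50 < 60
Round 2 — N13 buckles.
  N8: +10 → 10 < 30
No further bucklings.

2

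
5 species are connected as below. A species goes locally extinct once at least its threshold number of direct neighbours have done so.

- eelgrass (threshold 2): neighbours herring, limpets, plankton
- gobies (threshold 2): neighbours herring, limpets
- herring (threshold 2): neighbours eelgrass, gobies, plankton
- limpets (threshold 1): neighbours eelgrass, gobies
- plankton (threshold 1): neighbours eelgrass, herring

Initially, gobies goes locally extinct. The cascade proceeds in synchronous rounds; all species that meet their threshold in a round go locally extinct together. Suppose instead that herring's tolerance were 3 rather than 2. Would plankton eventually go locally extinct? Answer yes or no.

no

With herring's tolerance at 3:
Round 1 — gobies goes locally extinct (initial).
Round 2 — checking thresholds:
  herring: 1 of 3 neighbours < 3, holds.
  limpets: 1 of 2 neighbours ≥ 1, goes locally extinct.
Round 3 — no new extinctions; cascade stops.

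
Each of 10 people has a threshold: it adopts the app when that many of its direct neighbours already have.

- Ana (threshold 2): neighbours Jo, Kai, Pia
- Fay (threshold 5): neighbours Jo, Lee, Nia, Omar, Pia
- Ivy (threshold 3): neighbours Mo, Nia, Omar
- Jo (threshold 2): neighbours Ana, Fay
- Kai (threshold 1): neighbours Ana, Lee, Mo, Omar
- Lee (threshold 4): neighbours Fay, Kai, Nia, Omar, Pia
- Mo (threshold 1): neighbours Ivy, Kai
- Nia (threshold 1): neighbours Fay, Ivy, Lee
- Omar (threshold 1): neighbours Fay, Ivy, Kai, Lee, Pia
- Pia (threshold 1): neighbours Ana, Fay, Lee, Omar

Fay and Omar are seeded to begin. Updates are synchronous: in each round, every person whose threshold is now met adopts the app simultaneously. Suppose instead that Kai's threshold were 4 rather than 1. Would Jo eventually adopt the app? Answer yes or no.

no

With Kai's threshold at 4:
Round 1 — Fay, Omar adopt the app (initial).
Round 2 — checking thresholds:
  Ivy: 1 of 3 neighbours < 3, holds.
  Jo: 1 of 2 neighbours < 2, holds.
  Kai: 1 of 4 neighbours < 4, holds.
  Lee: 2 of 5 neighbours < 4, holds.
  Nia: 1 of 3 neighbours ≥ 1, adopts the app.
  Pia: 2 of 4 neighbours ≥ 1, adopts the app.
Round 3 — checking thresholds:
  Ana: 1 of 3 neighbours < 2, holds.
  Ivy: 2 of 3 neighbours < 3, holds.
  Jo: 1 of 2 neighbours < 2, holds.
  Kai: 1 of 4 neighbours < 4, holds.
  Lee: 4 of 5 neighbours ≥ 4, adopts the app.
Round 4 — no new adoptions; cascade stops.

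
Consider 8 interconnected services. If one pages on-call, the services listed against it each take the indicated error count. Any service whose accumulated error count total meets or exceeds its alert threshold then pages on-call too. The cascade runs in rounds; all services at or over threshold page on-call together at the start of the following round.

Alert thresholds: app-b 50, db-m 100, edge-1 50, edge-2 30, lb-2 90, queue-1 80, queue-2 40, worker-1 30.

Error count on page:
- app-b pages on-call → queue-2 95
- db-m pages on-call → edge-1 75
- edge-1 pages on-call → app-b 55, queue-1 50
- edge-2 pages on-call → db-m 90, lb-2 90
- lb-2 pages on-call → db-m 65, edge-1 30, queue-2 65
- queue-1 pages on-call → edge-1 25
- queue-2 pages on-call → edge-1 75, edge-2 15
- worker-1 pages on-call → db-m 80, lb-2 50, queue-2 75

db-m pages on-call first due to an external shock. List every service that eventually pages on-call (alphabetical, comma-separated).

Round 1 — db-m pages on-call (initial).
  edge-1: +75 → 75 ≥ 50
Round 2 — edge-1 pages on-call.
  app-b: +55 → 55 ≥ 50
  queue-1: +50 → 50 < 80
Round 3 — app-b pages on-call.
  queue-2: +95 → 95 ≥ 40
Round 4 — queue-2 pages on-call.
  edge-2: +15 → 15 < 30
No further pages.

app-b, db-m, edge-1, queue-2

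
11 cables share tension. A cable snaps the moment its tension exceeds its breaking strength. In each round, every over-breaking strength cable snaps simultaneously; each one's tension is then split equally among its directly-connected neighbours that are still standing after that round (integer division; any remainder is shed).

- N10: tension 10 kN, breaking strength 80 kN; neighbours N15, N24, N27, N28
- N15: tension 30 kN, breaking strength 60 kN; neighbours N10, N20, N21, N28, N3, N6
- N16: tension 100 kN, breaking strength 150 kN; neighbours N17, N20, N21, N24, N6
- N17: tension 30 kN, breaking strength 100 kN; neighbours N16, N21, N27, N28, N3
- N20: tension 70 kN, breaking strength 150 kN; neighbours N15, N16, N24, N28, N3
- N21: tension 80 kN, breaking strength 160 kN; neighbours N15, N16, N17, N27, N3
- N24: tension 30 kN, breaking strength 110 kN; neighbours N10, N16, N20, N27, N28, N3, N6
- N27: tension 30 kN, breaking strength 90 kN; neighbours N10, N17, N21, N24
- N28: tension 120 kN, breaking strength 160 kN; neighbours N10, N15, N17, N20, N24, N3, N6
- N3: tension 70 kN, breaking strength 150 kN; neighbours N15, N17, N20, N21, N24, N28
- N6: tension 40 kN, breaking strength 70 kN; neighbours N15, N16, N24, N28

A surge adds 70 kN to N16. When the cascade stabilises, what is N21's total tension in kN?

114

Round 1 — N16 at 170 > 150. N16 snaps.
  N16 sheds 170 kN to N17, N20, N21, N24, N6: 34 each.
    N17: 30+34 = 64 ≤ 100
    N20: 70+34 = 104 ≤ 150
    N21: 80+34 = 114 ≤ 160
    N24: 30+34 = 64 ≤ 110
    N6: 40+34 = 74 > 70
Round 2 — N6 snaps.
  N6 sheds 74 kN to N15, N24, N28: 24 each (2 lost).
    N15: 30+24 = 54 ≤ 60
    N24: 64+24 = 88 ≤ 110
    N28: 120+24 = 144 ≤ 160
No further breaks.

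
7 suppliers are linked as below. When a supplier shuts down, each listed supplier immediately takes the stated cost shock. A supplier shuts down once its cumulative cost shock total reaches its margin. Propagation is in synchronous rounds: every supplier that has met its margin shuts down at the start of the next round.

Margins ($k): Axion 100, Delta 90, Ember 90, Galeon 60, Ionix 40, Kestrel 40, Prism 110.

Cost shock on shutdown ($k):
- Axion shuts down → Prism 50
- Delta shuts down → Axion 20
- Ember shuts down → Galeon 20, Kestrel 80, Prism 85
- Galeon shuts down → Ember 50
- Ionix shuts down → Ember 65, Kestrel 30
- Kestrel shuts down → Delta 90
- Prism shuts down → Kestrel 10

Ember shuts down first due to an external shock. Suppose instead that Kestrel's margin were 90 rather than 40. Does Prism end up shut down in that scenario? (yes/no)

With Kestrel's margin at 90:
Round 1 — Ember shuts down (initial).
  Galeon: +20 → 20 < 60
  Kestrel: +80 → 80 < 90
  Prism: +85 → 85 < 110
No further shutdowns.

no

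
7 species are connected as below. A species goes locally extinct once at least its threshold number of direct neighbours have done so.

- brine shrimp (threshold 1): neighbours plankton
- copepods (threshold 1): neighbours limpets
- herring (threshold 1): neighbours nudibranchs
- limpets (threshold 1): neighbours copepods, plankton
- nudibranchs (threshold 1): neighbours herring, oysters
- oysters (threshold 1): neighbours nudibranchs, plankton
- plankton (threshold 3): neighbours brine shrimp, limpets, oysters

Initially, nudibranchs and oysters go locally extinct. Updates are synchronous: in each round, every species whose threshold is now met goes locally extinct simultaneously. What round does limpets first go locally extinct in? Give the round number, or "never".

Round 1 — nudibranchs, oysters go locally extinct (initial).
Round 2 — checking thresholds:
  herring: 1 of 1 neighbours ≥ 1, goes locally extinct.
  plankton: 1 of 3 neighbours < 3, below threshold.
Round 3 — no new extinctions; cascade stops.

never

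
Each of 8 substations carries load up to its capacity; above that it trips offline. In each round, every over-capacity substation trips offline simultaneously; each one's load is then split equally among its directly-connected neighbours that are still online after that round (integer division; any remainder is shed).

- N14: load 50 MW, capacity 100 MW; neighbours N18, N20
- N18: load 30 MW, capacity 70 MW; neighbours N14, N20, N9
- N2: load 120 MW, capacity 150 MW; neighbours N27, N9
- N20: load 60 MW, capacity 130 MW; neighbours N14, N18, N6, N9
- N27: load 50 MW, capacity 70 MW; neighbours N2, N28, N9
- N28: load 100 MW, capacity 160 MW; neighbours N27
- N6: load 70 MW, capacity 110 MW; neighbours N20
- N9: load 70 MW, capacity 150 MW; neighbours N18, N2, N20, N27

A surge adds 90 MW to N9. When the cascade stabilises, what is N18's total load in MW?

Round 1 — N9 at 160 > 150. N9 trips offline.
  N9 sheds 160 MW to N18, N2, N20, N27: 40 each.
    N18: 30+40 = 70 ≤ 70
    N2: 120+40 = 160 > 150
    N20: 60+40 = 100 ≤ 130
    N27: 50+40 = 90 > 70
Round 2 — N2, N27 trip offline.
  N2 sheds 160 MW: no online neighbours, lost.
  N27 sheds 90 MW to N28: 90 each.
    N28: 100+90 = 190 > 160
Round 3 — N28 trips offline.
  N28 sheds 190 MW: no online neighbours, lost.
No further trips.

70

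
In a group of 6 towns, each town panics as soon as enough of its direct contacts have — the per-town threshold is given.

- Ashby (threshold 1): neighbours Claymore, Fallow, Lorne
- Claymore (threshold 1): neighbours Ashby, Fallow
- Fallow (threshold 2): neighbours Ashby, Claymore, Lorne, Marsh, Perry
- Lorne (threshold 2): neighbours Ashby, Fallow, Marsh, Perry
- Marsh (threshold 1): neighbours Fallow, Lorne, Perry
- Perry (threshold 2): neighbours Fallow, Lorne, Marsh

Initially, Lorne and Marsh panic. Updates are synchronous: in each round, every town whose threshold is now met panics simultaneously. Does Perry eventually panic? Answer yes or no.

yes

Round 1 — Lorne, Marsh panic (initial).
Round 2 — checking thresholds:
  Ashby: 1 of 3 neighbours ≥ 1, panics.
  Fallow: 2 of 5 neighbours ≥ 2, panics.
  Perry: 2 of 3 neighbours ≥ 2, panics.
Round 3 — checking thresholds:
  Claymore: 2 of 2 neighbours ≥ 1, panics.
Round 4 — no new panics; cascade stops.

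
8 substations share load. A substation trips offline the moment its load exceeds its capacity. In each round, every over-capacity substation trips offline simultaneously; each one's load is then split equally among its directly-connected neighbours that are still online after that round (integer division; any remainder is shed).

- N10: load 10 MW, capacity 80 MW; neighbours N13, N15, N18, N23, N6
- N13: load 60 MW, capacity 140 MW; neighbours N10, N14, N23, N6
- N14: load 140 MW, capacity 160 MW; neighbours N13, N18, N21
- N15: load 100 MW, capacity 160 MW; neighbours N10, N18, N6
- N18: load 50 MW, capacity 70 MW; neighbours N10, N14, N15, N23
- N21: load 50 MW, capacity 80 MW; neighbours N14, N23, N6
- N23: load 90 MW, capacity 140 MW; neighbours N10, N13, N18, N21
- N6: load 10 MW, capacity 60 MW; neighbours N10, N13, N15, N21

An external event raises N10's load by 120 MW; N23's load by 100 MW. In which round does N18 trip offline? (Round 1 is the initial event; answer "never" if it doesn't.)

Round 1 — N10 at 130 > 80; N23 at 190 > 140. N10, N23 trip offline.
  N10 sheds 130 MW to N13, N15, N18, N6: 32 each (2 lost).
    N13: 60+32 = 92 ≤ 140
    N15: 100+32 = 132 ≤ 160
    N18: 50+32 = 82 > 70
    N6: 10+32 = 42 ≤ 60
  N23 sheds 190 MW to N13, N18, N21: 63 each (1 lost).
    N13: 92+63 = 155 > 140
    N18: 82+63 = 145 > 70
    N21: 50+63 = 113 > 80
Round 2 — N13, N18, N21 trip offline.
  N13 sheds 155 MW to N14, N6: 77 each (1 lost).
    N14: 140+77 = 217 > 160
    N6: 42+77 = 119 > 60
  N18 sheds 145 MW to N14, N15: 72 each (1 lost).
    N14: 217+72 = 289 > 160
    N15: 132+72 = 204 > 160
  N21 sheds 113 MW to N14, N6: 56 each (1 lost).
    N14: 289+56 = 345 > 160
    N6: 119+56 = 175 > 60
Round 3 — N14, N15, N6 trip offline.
  N14 sheds 345 MW: no online neighbours, lost.
  N15 sheds 204 MW: no online neighbours, lost.
  N6 sheds 175 MW: no online neighbours, lost.
No further trips.

2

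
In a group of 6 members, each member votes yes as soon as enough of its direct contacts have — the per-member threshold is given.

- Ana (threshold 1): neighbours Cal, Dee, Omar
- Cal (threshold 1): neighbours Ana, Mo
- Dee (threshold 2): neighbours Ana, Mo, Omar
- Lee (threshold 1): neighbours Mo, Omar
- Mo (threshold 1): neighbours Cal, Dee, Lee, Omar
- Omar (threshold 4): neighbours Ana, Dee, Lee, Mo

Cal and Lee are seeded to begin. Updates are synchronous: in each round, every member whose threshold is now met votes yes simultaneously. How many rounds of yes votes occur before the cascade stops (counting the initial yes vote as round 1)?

4

Round 1 — Cal, Lee vote yes (initial).
Round 2 — checking thresholds:
  Ana: 1 of 3 neighbours ≥ 1, votes yes.
  Mo: 2 of 4 neighbours ≥ 1, votes yes.
  Omar: 1 of 4 neighbours < 4, not yet.
Round 3 — checking thresholds:
  Dee: 2 of 3 neighbours ≥ 2, votes yes.
  Omar: 3 of 4 neighbours < 4, not yet.
Round 4 — checking thresholds:
  Omar: 4 of 4 neighbours ≥ 4, votes yes.
Round 5 — no new yes votes; cascade stops.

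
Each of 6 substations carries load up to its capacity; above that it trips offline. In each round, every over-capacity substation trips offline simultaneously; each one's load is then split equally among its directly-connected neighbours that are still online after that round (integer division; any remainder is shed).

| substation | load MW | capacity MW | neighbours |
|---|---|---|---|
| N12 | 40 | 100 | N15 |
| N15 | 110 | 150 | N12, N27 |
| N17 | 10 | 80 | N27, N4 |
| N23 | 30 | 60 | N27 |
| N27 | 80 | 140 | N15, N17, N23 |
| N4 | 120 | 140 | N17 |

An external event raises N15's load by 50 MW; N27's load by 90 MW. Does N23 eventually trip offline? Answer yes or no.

yes

Round 1 — N15 at 160 > 150; N27 at 170 > 140. N15, N27 trip offline.
  N15 sheds 160 MW to N12: 160 each.
    N12: 40+160 = 200 > 100
  N27 sheds 170 MW to N17, N23: 85 each.
    N17: 10+85 = 95 > 80
    N23: 30+85 = 115 > 60
Round 2 — N12, N17, N23 trip offline.
  N12 sheds 200 MW: no online neighbours, lost.
  N17 sheds 95 MW to N4: 95 each.
    N4: 120+95 = 215 > 140
  N23 sheds 115 MW: no online neighbours, lost.
Round 3 — N4 trips offline.
  N4 sheds 215 MW: no online neighbours, lost.
No further trips.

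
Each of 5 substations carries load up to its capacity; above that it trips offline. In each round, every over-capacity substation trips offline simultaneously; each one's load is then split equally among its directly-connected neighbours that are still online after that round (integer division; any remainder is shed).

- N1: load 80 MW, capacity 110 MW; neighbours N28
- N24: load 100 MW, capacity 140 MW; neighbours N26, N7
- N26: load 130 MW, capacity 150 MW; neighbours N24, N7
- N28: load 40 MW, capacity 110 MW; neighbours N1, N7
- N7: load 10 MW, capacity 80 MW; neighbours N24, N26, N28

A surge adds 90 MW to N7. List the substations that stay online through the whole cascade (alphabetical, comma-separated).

N1, N28

Round 1 — N7 at 100 > 80. N7 trips offline.
  N7 sheds 100 MW to N24, N26, N28: 33 each (1 lost).
    N24: 100+33 = 133 ≤ 140
    N26: 130+33 = 163 > 150
    N28: 40+33 = 73 ≤ 110
Round 2 — N26 trips offline.
  N26 sheds 163 MW to N24: 163 each.
    N24: 133+163 = 296 > 140
Round 3 — N24 trips offline.
  N24 sheds 296 MW: no online neighbours, lost.
No further trips.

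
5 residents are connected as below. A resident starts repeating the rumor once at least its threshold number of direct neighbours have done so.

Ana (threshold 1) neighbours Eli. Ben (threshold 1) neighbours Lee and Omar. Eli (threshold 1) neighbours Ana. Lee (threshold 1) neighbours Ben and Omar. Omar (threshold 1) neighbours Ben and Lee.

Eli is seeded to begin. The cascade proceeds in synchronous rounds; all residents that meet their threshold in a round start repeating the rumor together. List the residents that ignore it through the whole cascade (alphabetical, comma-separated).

Round 1 — Eli starts repeating the rumor (initial).
Round 2 — checking thresholds:
  Ana: 1 of 1 neighbours ≥ 1, starts repeating the rumor.
Round 3 — no new spreads; cascade stops.

Ben, Lee, Omar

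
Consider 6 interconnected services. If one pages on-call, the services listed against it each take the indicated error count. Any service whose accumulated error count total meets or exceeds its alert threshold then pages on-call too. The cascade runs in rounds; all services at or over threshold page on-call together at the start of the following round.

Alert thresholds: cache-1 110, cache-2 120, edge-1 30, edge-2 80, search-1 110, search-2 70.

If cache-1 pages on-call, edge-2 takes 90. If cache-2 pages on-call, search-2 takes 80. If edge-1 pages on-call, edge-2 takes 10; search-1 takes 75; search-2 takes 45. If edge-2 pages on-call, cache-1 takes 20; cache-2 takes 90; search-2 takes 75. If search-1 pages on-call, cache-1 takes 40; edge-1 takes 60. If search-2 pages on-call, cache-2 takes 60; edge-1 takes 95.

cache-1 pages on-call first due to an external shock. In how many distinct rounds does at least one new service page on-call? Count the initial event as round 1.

Round 1 — cache-1 pages on-call (initial).
  edge-2: +90 → 90 ≥ 80
Round 2 — edge-2 pages on-call.
  cache-2: +90 → 90 < 120
  search-2: +75 → 75 ≥ 70
Round 3 — search-2 pages on-call.
  cache-2: +60 → 150 ≥ 120
  edge-1: +95 → 95 ≥ 30
Round 4 — cache-2, edge-1 page on-call.
  search-1: +75 → 75 < 110
No further pages.

4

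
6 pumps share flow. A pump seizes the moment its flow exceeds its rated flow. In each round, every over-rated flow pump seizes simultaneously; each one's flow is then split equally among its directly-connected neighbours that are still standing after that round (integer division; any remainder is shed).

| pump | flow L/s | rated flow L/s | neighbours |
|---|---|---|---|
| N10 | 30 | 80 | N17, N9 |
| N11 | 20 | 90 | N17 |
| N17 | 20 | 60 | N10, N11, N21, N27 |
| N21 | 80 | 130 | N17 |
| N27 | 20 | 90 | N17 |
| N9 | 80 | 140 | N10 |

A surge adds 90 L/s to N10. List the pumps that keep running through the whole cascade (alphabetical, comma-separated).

Round 1 — N10 at 120 > 80. N10 seizes.
  N10 sheds 120 L/s to N17, N9: 60 each.
    N17: 20+60 = 80 > 60
    N9: 80+60 = 140 ≤ 140
Round 2 — N17 seizes.
  N17 sheds 80 L/s to N11, N21, N27: 26 each (2 lost).
    N11: 20+26 = 46 ≤ 90
    N21: 80+26 = 106 ≤ 130
    N27: 20+26 = 46 ≤ 90
No further seizures.

N11, N21, N27, N9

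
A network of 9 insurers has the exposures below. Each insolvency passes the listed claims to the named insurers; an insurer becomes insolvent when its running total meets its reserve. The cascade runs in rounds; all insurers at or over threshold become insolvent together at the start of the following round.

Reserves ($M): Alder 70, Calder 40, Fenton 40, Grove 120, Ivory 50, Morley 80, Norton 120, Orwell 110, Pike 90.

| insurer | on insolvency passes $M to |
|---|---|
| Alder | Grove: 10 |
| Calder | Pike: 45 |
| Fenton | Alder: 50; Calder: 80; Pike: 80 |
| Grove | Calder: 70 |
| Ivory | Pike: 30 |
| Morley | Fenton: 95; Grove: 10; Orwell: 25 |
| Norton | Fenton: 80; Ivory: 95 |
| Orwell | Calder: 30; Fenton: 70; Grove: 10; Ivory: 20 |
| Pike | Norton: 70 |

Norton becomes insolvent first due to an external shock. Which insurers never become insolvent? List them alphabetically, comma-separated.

Round 1 — Norton becomes insolvent (initial).
  Fenton: +80 → 80 ≥ 40
  Ivory: +95 → 95 ≥ 50
Round 2 — Fenton, Ivory become insolvent.
  Alder: +50 → 50 < 70
  Calder: +80 → 80 ≥ 40
  Pike: +80+30 → 110 ≥ 90
Round 3 — Calder, Pike become insolvent.
No further insolvencies.

Alder, Grove, Morley, Orwell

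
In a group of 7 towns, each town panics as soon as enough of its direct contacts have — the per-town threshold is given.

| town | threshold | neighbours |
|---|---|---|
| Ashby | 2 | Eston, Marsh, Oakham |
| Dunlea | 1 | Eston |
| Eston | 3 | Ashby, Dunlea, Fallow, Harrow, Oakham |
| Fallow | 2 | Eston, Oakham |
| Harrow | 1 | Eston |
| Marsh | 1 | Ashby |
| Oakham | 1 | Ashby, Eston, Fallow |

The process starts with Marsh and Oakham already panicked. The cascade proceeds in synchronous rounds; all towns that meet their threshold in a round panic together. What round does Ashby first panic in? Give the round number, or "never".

2

Round 1 — Marsh, Oakham panic (initial).
Round 2 — checking thresholds:
  Ashby: 2 of 3 neighbours ≥ 2, panics.
  Eston: 1 of 5 neighbours < 3, not yet.
  Fallow: 1 of 2 neighbours < 2, not yet.
Round 3 — no new panics; cascade stops.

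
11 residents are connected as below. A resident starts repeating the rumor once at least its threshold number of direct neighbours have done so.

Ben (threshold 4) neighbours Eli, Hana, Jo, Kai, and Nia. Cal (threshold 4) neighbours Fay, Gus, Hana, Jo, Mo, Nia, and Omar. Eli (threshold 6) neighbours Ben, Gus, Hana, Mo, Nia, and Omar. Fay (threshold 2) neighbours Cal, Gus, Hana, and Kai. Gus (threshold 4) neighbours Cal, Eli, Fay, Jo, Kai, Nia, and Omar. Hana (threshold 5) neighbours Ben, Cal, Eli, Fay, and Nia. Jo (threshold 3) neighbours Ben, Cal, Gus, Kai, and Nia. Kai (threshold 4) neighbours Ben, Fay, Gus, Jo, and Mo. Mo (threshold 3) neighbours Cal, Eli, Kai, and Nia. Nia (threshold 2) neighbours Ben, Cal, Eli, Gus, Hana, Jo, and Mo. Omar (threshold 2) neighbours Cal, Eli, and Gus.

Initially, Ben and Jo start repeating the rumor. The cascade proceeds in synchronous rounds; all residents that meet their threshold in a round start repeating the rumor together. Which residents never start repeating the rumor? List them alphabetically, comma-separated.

Round 1 — Ben, Jo start repeating the rumor (initial).
Round 2 — checking thresholds:
  Cal: 1 of 7 neighbours < 4, below threshold.
  Eli: 1 of 6 neighbours < 6, below threshold.
  Gus: 1 of 7 neighbours < 4, below threshold.
  Hana: 1 of 5 neighbours < 5, below threshold.
  Kai: 2 of 5 neighbours < 4, below threshold.
  Nia: 2 of 7 neighbours ≥ 2, starts repeating the rumor.
Round 3 — no new spreads; cascade stops.

Cal, Eli, Fay, Gus, Hana, Kai, Mo, Omar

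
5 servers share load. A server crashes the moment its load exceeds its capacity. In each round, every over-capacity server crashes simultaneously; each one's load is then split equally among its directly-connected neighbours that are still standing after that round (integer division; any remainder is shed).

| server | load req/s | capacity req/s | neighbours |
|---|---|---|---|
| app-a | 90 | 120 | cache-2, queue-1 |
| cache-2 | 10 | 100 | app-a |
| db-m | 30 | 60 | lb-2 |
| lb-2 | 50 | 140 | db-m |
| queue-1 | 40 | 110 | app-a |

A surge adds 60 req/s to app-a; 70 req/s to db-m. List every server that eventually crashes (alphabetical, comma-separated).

Round 1 — app-a at 150 > 120; db-m at 100 > 60. app-a, db-m crash.
  app-a sheds 150 req/s to cache-2, queue-1: 75 each.
    cache-2: 10+75 = 85 ≤ 100
    queue-1: 40+75 = 115 > 110
  db-m sheds 100 req/s to lb-2: 100 each.
    lb-2: 50+100 = 150 > 140
Round 2 — lb-2, queue-1 crash.
  lb-2 sheds 150 req/s: no online neighbours, lost.
  queue-1 sheds 115 req/s: no online neighbours, lost.
No further crashes.

app-a, db-m, lb-2, queue-1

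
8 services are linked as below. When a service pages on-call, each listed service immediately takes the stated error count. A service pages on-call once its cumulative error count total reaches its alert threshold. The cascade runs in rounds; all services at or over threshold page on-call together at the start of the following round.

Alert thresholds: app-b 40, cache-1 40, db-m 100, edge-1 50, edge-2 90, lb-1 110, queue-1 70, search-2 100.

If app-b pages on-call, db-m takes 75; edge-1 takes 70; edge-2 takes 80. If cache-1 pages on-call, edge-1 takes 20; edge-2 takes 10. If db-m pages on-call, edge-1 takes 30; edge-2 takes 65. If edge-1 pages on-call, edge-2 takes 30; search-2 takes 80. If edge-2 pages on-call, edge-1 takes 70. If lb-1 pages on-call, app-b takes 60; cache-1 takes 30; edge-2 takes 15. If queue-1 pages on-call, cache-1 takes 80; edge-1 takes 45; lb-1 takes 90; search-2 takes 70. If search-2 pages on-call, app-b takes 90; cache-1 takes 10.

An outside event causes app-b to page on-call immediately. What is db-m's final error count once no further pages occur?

75

Round 1 — app-b pages on-call (initial).
  db-m: +75 → 75 < 100
  edge-1: +70 → 70 ≥ 50
  edge-2: +80 → 80 < 90
Round 2 — edge-1 pages on-call.
  edge-2: +30 → 110 ≥ 90
  search-2: +80 → 80 < 100
Round 3 — edge-2 pages on-call.
No further pages.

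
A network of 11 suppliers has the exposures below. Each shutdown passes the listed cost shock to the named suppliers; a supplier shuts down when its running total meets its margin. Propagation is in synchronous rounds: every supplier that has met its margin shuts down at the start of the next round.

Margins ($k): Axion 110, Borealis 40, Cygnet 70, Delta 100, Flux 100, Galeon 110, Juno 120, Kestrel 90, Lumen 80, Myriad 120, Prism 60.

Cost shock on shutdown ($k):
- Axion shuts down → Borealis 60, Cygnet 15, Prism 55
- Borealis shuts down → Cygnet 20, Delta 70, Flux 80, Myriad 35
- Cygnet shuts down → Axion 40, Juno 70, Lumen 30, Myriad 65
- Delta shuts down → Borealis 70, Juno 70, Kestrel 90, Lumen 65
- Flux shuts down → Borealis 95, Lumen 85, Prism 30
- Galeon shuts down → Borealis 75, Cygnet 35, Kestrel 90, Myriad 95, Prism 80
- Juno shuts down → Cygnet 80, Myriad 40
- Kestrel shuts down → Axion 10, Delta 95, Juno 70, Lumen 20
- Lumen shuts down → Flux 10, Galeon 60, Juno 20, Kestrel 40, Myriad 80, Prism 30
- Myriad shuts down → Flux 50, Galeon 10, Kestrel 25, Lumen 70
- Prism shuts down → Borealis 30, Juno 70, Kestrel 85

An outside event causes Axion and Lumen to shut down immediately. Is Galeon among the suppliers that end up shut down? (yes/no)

Round 1 — Axion, Lumen shut down (initial).
  Borealis: +60 → 60 ≥ 40
  Cygnet: +15 → 15 < 70
  Flux: +10 → 10 < 100
  Galeon: +60 → 60 < 110
  Juno: +20 → 20 < 120
  Kestrel: +40 → 40 < 90
  Myriad: +80 → 80 < 120
  Prism: +55+30 → 85 ≥ 60
Round 2 — Borealis, Prism shut down.
  Cygnet: +20 → 35 < 70
  Delta: +70 → 70 < 100
  Flux: +80 → 90 < 100
  Juno: +70 → 90 < 120
  Kestrel: +85 → 125 ≥ 90
  Myriad: +35 → 115 < 120
Round 3 — Kestrel shuts down.
  Delta: +95 → 165 ≥ 100
  Juno: +70 → 160 ≥ 120
Round 4 — Delta, Juno shut down.
  Cygnet: +80 → 115 ≥ 70
  Myriad: +40 → 155 ≥ 120
Round 5 — Cygnet, Myriad shut down.
  Flux: +50 → 140 ≥ 100
  Galeon: +10 → 70 < 110
Round 6 — Flux shuts down.
No further shutdowns.

no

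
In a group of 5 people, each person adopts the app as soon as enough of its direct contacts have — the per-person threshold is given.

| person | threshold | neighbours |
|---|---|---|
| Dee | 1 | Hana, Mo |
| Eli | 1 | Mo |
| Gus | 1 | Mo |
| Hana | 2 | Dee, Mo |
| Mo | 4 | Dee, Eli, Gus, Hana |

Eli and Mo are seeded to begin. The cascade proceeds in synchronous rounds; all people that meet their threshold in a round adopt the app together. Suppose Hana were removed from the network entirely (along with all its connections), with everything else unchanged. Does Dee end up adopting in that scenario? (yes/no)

yes

With Hana removed:
Round 1 — Eli, Mo adopt the app (initial).
Round 2 — checking thresholds:
  Dee: 1 of 1 neighbours ≥ 1, adopts the app.
  Gus: 1 of 1 neighbours ≥ 1, adopts the app.
Round 3 — no new adoptions; cascade stops.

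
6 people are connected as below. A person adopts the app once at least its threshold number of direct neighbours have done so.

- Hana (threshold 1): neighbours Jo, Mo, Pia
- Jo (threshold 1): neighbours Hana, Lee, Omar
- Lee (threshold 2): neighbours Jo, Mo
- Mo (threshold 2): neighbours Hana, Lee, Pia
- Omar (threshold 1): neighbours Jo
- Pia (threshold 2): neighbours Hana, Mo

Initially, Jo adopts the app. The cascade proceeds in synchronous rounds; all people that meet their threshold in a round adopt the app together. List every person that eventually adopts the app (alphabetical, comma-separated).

Hana, Jo, Omar

Round 1 — Jo adopts the app (initial).
Round 2 — checking thresholds:
  Hana: 1 of 3 neighbours ≥ 1, adopts the app.
  Lee: 1 of 2 neighbours < 2, not yet.
  Omar: 1 of 1 neighbours ≥ 1, adopts the app.
Round 3 — no new adoptions; cascade stops.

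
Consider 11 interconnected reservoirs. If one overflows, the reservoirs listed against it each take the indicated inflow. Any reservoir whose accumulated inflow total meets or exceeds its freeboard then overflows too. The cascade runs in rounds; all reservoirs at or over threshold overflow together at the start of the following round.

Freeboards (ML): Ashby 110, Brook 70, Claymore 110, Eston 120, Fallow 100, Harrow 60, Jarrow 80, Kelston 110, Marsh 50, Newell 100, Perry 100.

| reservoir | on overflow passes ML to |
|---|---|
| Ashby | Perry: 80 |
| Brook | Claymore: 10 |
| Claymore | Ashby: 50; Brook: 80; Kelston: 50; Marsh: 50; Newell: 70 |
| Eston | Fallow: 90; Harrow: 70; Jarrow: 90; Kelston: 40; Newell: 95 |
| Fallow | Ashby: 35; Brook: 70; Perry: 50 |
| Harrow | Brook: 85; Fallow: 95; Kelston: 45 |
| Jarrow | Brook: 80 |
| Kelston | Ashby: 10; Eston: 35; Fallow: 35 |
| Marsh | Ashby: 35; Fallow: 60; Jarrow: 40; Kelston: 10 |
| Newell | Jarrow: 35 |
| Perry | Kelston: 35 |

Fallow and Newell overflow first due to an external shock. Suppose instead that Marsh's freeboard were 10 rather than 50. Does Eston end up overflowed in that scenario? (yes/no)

With Marsh's freeboard at 10:
Round 1 — Fallow, Newell overflow (initial).
  Ashby: +35 → 35 < 110
  Brook: +70 → 70 ≥ 70
  Jarrow: +35 → 35 < 80
  Perry: +50 → 50 < 100
Round 2 — Brook overflows.
  Claymore: +10 → 10 < 110
No further overflows.

no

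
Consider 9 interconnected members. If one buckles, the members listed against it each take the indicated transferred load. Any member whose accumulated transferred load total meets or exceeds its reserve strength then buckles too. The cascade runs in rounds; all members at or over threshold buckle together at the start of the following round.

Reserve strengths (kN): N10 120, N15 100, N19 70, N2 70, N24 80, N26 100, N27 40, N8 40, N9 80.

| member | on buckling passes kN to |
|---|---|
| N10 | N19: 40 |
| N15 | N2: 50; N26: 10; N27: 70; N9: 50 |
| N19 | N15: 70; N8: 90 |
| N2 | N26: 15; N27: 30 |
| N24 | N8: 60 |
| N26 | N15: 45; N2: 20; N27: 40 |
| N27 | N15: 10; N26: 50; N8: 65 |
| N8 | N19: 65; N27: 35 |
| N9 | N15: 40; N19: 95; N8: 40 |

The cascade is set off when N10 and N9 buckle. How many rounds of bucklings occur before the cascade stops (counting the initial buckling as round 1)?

Round 1 — N10, N9 buckle (initial).
  N15: +40 → 40 < 100
  N19: +40+95 → 135 ≥ 70
  N8: +40 → 40 ≥ 40
Round 2 — N19, N8 buckle.
  N15: +70 → 110 ≥ 100
  N27: +35 → 35 < 40
Round 3 — N15 buckles.
  N2: +50 → 50 < 70
  N26: +10 → 10 < 100
  N27: +70 → 105 ≥ 40
Round 4 — N27 buckles.
  N26: +50 → 60 < 100
No further bucklings.

4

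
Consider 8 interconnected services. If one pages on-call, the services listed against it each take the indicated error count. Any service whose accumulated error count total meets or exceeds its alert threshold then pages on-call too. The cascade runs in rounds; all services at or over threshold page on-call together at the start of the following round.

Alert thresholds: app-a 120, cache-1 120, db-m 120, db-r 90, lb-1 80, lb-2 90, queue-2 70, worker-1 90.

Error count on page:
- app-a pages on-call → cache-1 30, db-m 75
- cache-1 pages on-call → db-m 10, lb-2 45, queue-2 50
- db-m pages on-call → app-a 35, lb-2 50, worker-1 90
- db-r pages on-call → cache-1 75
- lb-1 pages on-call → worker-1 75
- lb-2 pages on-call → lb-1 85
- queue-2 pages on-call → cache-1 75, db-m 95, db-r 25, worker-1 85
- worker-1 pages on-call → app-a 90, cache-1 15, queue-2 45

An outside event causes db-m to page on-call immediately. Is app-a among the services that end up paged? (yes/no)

Round 1 — db-m pages on-call (initial).
  app-a: +35 → 35 < 120
  lb-2: +50 → 50 < 90
  worker-1: +90 → 90 ≥ 90
Round 2 — worker-1 pages on-call.
  app-a: +90 → 125 ≥ 120
  cache-1: +15 → 15 < 120
  queue-2: +45 → 45 < 70
Round 3 — app-a pages on-call.
  cache-1: +30 → 45 < 120
No further pages.

yes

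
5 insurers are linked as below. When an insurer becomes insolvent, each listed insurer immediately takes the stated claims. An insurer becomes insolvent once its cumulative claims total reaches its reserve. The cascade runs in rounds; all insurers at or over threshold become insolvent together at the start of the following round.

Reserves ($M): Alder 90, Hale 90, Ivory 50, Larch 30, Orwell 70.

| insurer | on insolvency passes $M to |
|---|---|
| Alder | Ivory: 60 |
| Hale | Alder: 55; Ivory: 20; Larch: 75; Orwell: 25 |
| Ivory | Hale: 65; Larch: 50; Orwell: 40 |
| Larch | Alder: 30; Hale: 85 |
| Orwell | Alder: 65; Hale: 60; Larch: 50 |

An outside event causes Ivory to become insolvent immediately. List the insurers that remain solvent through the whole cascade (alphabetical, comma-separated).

Round 1 — Ivory becomes insolvent (initial).
  Hale: +65 → 65 < 90
  Larch: +50 → 50 ≥ 30
  Orwell: +40 → 40 < 70
Round 2 — Larch becomes insolvent.
  Alder: +30 → 30 < 90
  Hale: +85 → 150 ≥ 90
Round 3 — Hale becomes insolvent.
  Alder: +55 → 85 < 90
  Orwell: +25 → 65 < 70
No further insolvencies.

Alder, Orwell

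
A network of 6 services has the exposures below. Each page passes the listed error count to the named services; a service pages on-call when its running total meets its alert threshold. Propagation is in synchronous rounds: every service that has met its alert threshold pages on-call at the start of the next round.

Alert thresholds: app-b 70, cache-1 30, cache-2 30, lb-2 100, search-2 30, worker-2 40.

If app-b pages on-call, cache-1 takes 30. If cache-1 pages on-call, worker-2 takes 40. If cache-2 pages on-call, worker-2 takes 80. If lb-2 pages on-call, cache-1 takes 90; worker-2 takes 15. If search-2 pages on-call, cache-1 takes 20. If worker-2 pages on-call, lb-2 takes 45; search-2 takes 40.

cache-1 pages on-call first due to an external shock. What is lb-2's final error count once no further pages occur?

45

Round 1 — cache-1 pages on-call (initial).
  worker-2: +40 → 40 ≥ 40
Round 2 — worker-2 pages on-call.
  lb-2: +45 → 45 < 100
  search-2: +40 → 40 ≥ 30
Round 3 — search-2 pages on-call.
No further pages.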